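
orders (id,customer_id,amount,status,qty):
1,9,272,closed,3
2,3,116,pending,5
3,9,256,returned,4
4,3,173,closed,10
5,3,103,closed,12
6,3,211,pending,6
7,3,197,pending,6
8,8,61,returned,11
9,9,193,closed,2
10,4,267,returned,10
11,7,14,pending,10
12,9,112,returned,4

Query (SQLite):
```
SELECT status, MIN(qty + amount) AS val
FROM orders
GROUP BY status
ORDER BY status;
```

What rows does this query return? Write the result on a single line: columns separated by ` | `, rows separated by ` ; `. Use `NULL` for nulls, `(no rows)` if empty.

For each row compute qty + amount.
Group by status; take MIN of the expression per group.
  closed: ids {1, 4, 5, 9} → MIN(qty + amount)=115
  pending: ids {2, 6, 7, 11} → MIN(qty + amount)=24
  returned: ids {3, 8, 10, 12} → MIN(qty + amount)=72

closed | 115 ; pending | 24 ; returned | 72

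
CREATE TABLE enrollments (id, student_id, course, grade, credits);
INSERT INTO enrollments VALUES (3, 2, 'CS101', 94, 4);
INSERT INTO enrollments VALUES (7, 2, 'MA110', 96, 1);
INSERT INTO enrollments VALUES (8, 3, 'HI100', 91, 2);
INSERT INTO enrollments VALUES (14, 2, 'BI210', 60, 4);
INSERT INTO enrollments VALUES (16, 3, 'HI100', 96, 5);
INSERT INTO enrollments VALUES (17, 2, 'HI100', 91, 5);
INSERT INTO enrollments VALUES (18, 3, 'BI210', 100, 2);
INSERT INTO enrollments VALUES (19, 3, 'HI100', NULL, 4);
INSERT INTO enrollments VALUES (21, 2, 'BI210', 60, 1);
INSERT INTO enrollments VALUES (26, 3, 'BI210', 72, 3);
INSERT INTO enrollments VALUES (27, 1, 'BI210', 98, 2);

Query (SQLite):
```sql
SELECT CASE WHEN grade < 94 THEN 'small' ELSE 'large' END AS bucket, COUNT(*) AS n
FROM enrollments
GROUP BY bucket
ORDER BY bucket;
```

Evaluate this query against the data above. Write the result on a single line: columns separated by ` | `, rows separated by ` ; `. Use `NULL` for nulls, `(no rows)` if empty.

large | 6 ; small | 5

Bucket rows by grade < 94 → 'small' else 'large'; count each bucket.
NULL < 94 is unknown, so NULL grade falls into ELSE → 'large'.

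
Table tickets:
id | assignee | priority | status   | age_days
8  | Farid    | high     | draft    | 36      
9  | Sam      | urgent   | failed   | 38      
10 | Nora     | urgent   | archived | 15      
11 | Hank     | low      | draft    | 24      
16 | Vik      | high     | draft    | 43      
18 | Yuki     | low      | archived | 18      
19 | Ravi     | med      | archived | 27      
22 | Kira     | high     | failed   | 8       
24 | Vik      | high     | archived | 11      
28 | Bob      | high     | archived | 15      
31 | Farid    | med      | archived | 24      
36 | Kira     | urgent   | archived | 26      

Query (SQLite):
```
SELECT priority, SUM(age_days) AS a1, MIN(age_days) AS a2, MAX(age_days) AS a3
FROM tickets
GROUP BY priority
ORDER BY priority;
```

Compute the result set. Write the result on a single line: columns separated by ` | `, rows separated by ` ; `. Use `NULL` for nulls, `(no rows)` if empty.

Group tickets by priority.
Per group compute: SUM(age_days), MIN(age_days), MAX(age_days).
  high: ids {8, 16, 22, 24, 28} → SUM(age_days)=113, MIN(age_days)=8, MAX(age_days)=43
  low: ids {11, 18} → SUM(age_days)=42, MIN(age_days)=18, MAX(age_days)=24
  med: ids {19, 31} → SUM(age_days)=51, MIN(age_days)=24, MAX(age_days)=27
  urgent: ids {9, 10, 36} → SUM(age_days)=79, MIN(age_days)=15, MAX(age_days)=38

high | 113 | 8 | 43 ; low | 42 | 18 | 24 ; med | 51 | 24 | 27 ; urgent | 79 | 15 | 38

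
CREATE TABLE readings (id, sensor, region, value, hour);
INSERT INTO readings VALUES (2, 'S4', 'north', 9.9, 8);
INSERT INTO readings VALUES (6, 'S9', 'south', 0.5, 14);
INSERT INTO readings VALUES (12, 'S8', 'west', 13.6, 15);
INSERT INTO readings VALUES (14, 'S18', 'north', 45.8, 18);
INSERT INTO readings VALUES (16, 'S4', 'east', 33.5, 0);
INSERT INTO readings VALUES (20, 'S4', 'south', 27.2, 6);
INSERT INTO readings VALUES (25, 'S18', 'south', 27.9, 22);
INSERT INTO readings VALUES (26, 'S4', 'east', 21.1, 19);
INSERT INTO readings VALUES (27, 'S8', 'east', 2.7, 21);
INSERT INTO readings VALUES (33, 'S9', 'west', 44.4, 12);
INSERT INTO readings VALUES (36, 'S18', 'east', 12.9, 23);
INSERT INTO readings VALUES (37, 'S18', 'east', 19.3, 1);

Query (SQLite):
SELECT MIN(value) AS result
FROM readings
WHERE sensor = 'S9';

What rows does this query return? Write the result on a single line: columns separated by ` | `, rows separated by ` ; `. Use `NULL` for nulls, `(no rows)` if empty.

Rows where sensor='S9' → value values: [0.5, 44.4].
MIN of non-NULL values = 0.5.

0.5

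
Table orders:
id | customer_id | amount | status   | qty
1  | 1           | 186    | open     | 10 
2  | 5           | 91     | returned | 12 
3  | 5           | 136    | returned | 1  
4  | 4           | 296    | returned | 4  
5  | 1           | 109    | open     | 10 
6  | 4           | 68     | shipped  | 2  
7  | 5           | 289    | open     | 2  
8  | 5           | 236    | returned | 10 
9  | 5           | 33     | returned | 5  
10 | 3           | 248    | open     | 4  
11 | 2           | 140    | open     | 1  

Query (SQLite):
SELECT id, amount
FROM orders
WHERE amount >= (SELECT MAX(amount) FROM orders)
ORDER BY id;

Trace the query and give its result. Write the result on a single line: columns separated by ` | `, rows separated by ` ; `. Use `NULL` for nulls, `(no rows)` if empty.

Scalar subquery: MAX(amount) over all orders rows = 296.
Keep rows where amount >= that value.

4 | 296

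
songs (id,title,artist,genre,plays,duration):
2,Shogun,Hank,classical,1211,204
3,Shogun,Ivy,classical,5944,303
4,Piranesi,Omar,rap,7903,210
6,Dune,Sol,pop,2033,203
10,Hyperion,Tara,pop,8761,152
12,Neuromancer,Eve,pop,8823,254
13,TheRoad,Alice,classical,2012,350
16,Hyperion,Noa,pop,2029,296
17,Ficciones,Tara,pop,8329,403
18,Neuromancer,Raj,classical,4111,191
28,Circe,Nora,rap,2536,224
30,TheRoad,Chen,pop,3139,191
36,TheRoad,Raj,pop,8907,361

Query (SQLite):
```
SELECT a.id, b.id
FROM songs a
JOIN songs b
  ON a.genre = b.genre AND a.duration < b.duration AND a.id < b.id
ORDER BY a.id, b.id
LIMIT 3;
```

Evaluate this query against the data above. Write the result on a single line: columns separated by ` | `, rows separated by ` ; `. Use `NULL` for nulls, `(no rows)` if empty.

2 | 3 ; 2 | 13 ; 3 | 13

Pairs (a,b) with same genre, a.duration < b.duration, a.id < b.id.
genre groups: classical:{2,3,13,18} pop:{6,10,12,16,17,30,36} rap:{4,28}
Ordered by (a.id, b.id); first 3.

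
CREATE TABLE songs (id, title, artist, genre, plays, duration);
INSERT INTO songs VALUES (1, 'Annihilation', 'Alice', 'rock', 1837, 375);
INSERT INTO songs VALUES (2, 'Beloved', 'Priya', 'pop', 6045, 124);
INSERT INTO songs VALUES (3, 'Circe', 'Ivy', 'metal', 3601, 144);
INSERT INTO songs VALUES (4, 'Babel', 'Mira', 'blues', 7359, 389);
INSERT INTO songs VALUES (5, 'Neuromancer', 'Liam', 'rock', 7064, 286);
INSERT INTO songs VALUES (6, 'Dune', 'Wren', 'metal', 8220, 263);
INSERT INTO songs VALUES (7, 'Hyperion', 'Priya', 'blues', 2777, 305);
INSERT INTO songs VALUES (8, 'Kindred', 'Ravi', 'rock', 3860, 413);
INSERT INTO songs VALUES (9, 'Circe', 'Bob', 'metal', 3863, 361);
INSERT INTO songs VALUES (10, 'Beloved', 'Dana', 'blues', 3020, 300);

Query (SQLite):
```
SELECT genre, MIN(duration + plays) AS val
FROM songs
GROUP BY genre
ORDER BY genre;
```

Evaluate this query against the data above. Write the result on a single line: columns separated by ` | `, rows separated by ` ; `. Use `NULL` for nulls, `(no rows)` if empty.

For each row compute duration + plays.
Group by genre; take MIN of the expression per group.
  blues: ids {4, 7, 10} → MIN(duration + plays)=3082
  metal: ids {3, 6, 9} → MIN(duration + plays)=3745
  pop: ids {2} → MIN(duration + plays)=6169
  rock: ids {1, 5, 8} → MIN(duration + plays)=2212

blues | 3082 ; metal | 3745 ; pop | 6169 ; rock | 2212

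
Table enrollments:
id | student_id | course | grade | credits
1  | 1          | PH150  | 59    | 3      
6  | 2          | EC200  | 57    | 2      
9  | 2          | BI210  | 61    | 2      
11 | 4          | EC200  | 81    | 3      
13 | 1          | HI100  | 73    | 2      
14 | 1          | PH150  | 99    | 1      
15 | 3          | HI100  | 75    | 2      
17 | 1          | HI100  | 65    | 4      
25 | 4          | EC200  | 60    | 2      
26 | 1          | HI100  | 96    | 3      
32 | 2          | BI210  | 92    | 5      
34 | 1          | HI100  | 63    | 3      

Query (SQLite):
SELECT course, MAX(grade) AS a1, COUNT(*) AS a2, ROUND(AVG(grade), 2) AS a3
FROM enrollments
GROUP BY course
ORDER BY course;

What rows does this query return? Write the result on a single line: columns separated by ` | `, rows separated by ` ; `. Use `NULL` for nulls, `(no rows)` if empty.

BI210 | 92 | 2 | 76.5 ; EC200 | 81 | 3 | 66 ; HI100 | 96 | 5 | 74.4 ; PH150 | 99 | 2 | 79

Group enrollments by course.
Per group compute: MAX(grade), COUNT(*), ROUND(AVG(grade), 2).
  BI210: ids {9, 32} → MAX(grade)=92, COUNT(*)=2, ROUND(AVG(grade), 2)=76.5
  EC200: ids {6, 11, 25} → MAX(grade)=81, COUNT(*)=3, ROUND(AVG(grade), 2)=66
  HI100: ids {13, 15, 17, 26, 34} → MAX(grade)=96, COUNT(*)=5, ROUND(AVG(grade), 2)=74.4
  PH150: ids {1, 14} → MAX(grade)=99, COUNT(*)=2, ROUND(AVG(grade), 2)=79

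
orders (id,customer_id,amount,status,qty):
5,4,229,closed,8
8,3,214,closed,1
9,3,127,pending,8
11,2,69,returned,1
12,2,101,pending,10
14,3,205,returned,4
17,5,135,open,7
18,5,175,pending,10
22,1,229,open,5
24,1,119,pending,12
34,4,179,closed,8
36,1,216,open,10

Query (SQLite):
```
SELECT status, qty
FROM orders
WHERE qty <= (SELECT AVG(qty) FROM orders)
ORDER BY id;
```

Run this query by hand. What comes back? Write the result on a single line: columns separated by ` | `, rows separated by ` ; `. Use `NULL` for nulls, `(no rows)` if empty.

Scalar subquery: AVG(qty) over all orders rows = 7.0.
Keep rows where qty <= that value.

closed | 1 ; returned | 1 ; returned | 4 ; open | 7 ; open | 5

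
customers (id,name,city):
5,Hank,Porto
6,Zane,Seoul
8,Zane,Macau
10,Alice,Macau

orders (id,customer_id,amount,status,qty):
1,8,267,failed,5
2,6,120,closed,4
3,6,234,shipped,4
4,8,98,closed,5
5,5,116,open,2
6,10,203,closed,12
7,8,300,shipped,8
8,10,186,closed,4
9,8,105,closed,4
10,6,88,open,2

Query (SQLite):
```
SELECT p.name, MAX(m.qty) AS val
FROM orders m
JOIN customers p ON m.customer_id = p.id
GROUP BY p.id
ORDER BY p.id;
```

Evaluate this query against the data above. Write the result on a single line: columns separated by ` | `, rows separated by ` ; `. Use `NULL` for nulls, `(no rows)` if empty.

Join each orders row to its customers via customer_id.
Group joined rows by customers.id; compute MAX(m.qty) per group.
  5: ids {5} → MAX(m.qty)=2
  6: ids {2, 3, 10} → MAX(m.qty)=4
  8: ids {1, 4, 7, 9} → MAX(m.qty)=8
  10: ids {6, 8} → MAX(m.qty)=12

Hank | 2 ; Zane | 4 ; Zane | 8 ; Alice | 12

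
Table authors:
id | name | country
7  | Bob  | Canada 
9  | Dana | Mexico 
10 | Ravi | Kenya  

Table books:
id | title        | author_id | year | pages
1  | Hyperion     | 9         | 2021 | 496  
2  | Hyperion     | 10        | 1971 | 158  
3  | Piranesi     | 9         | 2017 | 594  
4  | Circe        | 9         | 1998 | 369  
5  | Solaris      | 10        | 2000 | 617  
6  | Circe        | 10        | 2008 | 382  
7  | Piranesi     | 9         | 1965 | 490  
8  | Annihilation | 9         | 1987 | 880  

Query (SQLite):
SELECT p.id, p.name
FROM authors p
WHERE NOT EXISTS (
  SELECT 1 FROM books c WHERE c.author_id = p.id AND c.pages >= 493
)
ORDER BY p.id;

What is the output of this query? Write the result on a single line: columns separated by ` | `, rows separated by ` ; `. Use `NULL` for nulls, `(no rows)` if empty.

7 | Bob

For each authors row, check whether any books with matching author_id has pages >= 493.
Keep rows where that is false.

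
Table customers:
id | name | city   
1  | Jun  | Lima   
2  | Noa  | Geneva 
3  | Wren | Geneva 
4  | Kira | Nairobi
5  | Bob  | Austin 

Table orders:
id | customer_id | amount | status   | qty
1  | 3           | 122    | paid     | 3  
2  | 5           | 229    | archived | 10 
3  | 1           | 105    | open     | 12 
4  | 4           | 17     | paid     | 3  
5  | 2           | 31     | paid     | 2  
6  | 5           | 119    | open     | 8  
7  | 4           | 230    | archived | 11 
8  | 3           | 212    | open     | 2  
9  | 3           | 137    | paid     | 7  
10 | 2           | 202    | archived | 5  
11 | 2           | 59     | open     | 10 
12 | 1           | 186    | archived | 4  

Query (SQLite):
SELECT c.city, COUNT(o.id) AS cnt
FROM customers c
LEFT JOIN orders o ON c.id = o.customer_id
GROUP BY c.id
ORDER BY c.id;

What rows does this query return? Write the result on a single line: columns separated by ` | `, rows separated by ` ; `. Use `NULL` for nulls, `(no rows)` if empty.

LEFT JOIN keeps every customers row; unmatched ones get NULL for orders columns.
Group by customers.id and compute COUNT(o.id). COUNT(col) of an all-NULL group is 0.
  1: ids {3, 12} → COUNT(o.id)=2
  2: ids {5, 10, 11} → COUNT(o.id)=3
  3: ids {1, 8, 9} → COUNT(o.id)=3
  4: ids {4, 7} → COUNT(o.id)=2
  5: ids {2, 6} → COUNT(o.id)=2

Lima | 2 ; Geneva | 3 ; Geneva | 3 ; Nairobi | 2 ; Austin | 2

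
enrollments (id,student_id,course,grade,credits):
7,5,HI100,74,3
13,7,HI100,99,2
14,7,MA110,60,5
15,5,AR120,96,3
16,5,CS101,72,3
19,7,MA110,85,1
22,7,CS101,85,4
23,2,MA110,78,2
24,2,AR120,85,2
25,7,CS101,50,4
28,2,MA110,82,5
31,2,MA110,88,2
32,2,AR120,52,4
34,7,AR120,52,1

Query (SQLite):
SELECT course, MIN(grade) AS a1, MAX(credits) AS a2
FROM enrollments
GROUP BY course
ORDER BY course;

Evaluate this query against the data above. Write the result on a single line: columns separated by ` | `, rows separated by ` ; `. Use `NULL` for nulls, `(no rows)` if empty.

Group enrollments by course.
Per group compute: MIN(grade), MAX(credits).
  AR120: ids {15, 24, 32, 34} → MIN(grade)=52, MAX(credits)=4
  CS101: ids {16, 22, 25} → MIN(grade)=50, MAX(credits)=4
  HI100: ids {7, 13} → MIN(grade)=74, MAX(credits)=3
  MA110: ids {14, 19, 23, 28, 31} → MIN(grade)=60, MAX(credits)=5

AR120 | 52 | 4 ; CS101 | 50 | 4 ; HI100 | 74 | 3 ; MA110 | 60 | 5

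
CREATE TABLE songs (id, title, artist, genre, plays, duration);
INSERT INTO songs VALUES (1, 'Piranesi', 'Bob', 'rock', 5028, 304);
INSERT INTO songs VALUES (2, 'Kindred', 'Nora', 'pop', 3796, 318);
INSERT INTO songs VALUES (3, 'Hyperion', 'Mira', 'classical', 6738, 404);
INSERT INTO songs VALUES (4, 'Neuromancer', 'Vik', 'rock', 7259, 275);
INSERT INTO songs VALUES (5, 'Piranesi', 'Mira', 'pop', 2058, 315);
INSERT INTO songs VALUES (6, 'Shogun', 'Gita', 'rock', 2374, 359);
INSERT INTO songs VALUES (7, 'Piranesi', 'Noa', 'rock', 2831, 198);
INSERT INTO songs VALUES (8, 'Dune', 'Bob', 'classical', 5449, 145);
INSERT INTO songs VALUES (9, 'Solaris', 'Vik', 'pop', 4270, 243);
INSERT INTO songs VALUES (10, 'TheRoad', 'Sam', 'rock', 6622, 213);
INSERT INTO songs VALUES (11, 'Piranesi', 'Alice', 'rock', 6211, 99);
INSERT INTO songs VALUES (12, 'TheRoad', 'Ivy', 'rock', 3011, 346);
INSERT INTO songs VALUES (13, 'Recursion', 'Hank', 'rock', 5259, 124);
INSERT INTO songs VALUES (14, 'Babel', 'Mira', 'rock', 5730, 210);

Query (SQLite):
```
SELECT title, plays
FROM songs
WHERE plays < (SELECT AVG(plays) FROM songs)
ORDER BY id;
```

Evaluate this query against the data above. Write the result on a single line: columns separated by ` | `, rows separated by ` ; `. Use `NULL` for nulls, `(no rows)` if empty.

Kindred | 3796 ; Piranesi | 2058 ; Shogun | 2374 ; Piranesi | 2831 ; Solaris | 4270 ; TheRoad | 3011

Scalar subquery: AVG(plays) over all songs rows = 4759.714286 (≈; comparison uses full precision).
Keep rows where plays < that value.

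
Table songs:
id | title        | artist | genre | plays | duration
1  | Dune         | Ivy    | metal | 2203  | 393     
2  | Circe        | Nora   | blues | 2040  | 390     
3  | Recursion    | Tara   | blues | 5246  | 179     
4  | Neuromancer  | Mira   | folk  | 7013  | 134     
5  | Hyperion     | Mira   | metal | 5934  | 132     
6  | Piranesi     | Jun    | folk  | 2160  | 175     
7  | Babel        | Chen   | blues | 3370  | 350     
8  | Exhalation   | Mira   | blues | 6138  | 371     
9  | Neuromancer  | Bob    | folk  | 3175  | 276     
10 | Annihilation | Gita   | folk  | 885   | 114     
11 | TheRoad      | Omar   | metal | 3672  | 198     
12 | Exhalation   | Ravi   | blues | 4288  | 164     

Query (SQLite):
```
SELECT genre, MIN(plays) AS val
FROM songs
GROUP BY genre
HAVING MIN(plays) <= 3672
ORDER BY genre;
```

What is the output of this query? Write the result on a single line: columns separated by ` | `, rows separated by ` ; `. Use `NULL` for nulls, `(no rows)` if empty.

blues | 2040 ; folk | 885 ; metal | 2203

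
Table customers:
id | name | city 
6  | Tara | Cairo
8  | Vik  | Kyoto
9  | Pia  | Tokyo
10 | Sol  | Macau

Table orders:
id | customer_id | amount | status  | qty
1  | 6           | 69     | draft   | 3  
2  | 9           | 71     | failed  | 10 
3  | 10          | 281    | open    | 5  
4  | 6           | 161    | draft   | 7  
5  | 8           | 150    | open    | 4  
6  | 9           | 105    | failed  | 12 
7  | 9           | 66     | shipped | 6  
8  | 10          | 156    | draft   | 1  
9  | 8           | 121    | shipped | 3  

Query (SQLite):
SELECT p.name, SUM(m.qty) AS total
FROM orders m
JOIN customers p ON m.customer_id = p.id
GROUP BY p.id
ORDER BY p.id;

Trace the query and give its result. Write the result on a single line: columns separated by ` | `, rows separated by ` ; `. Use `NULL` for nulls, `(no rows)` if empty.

Join each orders row to its customers via customer_id.
Group joined rows by customers.id; compute SUM(m.qty) per group.
  6: ids {1, 4} → SUM(m.qty)=10
  8: ids {5, 9} → SUM(m.qty)=7
  9: ids {2, 6, 7} → SUM(m.qty)=28
  10: ids {3, 8} → SUM(m.qty)=6

Tara | 10 ; Vik | 7 ; Pia | 28 ; Sol | 6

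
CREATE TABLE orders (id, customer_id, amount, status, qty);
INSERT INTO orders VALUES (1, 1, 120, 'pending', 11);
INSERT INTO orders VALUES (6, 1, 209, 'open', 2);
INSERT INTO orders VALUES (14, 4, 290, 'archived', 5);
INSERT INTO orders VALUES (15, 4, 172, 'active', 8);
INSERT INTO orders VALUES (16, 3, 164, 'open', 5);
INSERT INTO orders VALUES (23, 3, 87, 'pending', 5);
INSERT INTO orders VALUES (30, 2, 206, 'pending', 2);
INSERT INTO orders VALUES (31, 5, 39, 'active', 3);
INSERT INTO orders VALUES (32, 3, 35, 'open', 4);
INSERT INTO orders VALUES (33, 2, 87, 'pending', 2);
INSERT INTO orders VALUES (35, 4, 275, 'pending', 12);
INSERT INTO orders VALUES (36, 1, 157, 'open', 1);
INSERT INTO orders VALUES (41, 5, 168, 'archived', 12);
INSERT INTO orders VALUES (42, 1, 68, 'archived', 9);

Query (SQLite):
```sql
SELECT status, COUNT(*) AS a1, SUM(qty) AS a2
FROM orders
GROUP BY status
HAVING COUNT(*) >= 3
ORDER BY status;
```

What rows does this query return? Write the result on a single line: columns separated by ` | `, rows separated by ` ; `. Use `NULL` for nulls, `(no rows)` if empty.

archived | 3 | 26 ; open | 4 | 12 ; pending | 5 | 32

Group orders by status.
Per group compute: COUNT(*), SUM(qty).
HAVING: drop groups with fewer than 3 rows.
  active: ids {15, 31} → COUNT(*)=2, SUM(qty)=11
  archived: ids {14, 41, 42} → COUNT(*)=3, SUM(qty)=26
  open: ids {6, 16, 32, 36} → COUNT(*)=4, SUM(qty)=12
  pending: ids {1, 23, 30, 33, 35} → COUNT(*)=5, SUM(qty)=32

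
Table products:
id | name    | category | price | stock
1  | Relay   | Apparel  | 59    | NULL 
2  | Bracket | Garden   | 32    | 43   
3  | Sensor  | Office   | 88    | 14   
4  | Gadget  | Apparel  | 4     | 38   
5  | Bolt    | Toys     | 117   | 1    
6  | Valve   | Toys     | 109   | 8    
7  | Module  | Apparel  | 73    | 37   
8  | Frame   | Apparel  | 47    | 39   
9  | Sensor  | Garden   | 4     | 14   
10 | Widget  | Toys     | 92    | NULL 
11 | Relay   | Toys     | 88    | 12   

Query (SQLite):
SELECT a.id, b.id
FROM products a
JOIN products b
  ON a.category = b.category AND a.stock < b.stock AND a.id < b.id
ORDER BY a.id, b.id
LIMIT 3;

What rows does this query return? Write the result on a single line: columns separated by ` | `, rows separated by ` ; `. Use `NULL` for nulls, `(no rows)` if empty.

Pairs (a,b) with same category, a.stock < b.stock, a.id < b.id.
category groups: Apparel:{1,4,7,8} Garden:{2,9} Office:{3} Toys:{5,6,10,11}
Ordered by (a.id, b.id); first 3.

4 | 8 ; 5 | 6 ; 5 | 11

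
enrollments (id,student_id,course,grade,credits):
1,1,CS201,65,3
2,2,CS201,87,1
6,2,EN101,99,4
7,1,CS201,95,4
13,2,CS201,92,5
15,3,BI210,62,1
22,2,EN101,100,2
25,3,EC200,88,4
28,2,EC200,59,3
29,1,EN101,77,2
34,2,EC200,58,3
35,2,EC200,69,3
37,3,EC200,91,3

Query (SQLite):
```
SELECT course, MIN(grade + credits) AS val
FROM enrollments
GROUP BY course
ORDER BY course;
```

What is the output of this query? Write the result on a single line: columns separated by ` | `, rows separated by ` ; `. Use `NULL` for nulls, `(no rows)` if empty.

For each row compute grade + credits.
Group by course; take MIN of the expression per group.
  BI210: ids {15} → MIN(grade + credits)=63
  CS201: ids {1, 2, 7, 13} → MIN(grade + credits)=68
  EC200: ids {25, 28, 34, 35, 37} → MIN(grade + credits)=61
  EN101: ids {6, 22, 29} → MIN(grade + credits)=79

BI210 | 63 ; CS201 | 68 ; EC200 | 61 ; EN101 | 79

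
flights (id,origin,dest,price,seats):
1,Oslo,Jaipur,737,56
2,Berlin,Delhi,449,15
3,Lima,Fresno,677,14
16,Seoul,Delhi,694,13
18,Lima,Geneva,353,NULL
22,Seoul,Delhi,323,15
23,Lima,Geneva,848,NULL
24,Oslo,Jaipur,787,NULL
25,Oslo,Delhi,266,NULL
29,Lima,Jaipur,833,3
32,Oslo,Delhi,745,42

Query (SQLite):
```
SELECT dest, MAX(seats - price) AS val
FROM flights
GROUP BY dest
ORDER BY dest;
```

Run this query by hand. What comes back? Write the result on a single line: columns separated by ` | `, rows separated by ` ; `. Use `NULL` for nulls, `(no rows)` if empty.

Delhi | -308 ; Fresno | -663 ; Geneva | NULL ; Jaipur | -681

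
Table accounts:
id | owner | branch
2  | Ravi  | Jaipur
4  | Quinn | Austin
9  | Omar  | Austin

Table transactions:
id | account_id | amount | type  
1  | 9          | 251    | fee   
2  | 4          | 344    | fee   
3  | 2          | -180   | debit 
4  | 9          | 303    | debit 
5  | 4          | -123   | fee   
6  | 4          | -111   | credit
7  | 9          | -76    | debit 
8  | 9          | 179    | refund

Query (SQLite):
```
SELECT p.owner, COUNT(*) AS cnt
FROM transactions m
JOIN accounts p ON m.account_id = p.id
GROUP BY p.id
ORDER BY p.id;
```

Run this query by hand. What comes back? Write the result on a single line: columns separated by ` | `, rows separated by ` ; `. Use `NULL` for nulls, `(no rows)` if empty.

Ravi | 1 ; Quinn | 3 ; Omar | 4

Join each transactions row to its accounts via account_id.
Group joined rows by accounts.id; compute COUNT(*) per group.
  2: ids {3} → COUNT(*)=1
  4: ids {2, 5, 6} → COUNT(*)=3
  9: ids {1, 4, 7, 8} → COUNT(*)=4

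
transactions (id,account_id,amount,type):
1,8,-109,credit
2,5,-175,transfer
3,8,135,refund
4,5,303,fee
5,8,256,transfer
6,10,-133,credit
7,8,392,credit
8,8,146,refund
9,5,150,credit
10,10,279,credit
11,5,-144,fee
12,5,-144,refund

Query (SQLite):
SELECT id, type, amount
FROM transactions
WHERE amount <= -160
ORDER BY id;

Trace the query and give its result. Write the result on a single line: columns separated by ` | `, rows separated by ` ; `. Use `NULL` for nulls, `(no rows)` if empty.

2 | transfer | -175

amount <= -160: ids {2}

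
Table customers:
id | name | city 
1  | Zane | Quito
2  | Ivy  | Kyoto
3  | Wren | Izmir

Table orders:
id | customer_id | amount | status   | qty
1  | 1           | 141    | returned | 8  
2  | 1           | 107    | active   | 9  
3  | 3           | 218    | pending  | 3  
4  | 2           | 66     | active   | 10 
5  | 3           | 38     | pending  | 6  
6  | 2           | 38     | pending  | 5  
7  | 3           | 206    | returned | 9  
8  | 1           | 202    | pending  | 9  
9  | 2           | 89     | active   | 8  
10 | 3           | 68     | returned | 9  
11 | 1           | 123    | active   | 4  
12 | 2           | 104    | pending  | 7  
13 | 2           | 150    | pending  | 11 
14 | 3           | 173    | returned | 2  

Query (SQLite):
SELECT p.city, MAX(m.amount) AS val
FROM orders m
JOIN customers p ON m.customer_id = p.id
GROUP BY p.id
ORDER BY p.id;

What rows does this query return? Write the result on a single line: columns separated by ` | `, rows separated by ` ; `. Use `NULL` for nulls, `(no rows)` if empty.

Quito | 202 ; Kyoto | 150 ; Izmir | 218

Join each orders row to its customers via customer_id.
Group joined rows by customers.id; compute MAX(m.amount) per group.
  1: ids {1, 2, 8, 11} → MAX(m.amount)=202
  2: ids {4, 6, 9, 12, 13} → MAX(m.amount)=150
  3: ids {3, 5, 7, 10, 14} → MAX(m.amount)=218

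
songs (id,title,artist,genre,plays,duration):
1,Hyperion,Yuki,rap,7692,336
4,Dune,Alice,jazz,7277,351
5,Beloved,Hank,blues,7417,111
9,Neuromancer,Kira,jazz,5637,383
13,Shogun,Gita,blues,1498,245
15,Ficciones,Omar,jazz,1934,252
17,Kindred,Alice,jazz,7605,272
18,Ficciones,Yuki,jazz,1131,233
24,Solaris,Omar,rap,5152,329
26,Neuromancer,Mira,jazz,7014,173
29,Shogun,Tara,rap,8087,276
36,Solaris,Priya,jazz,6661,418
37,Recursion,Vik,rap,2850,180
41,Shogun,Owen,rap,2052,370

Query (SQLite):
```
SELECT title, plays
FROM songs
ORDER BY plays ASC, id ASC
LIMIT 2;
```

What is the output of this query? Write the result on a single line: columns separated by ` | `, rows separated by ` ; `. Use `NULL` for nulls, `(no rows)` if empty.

Sort by plays asc, tiebreak id asc: (1131, id=18), (1498, id=13), (1934, id=15), (2052, id=41), (2850, id=37) …. Take first 2.

Ficciones | 1131 ; Shogun | 1498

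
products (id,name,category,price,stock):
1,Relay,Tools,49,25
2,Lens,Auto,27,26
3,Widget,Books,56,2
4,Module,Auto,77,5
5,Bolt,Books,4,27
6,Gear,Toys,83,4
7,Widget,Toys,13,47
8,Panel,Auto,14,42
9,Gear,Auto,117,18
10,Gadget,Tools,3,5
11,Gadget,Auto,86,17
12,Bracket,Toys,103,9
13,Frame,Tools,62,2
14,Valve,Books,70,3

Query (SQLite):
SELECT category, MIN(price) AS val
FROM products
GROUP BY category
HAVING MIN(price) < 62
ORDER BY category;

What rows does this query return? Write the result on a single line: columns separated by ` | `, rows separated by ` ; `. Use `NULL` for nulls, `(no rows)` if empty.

Partition products by category; compute MIN(price) within each group.
HAVING: keep groups where MIN(price) < 62.
  Auto: ids {2, 4, 8, 9, 11} → MIN(price)=14
  Books: ids {3, 5, 14} → MIN(price)=4
  Tools: ids {1, 10, 13} → MIN(price)=3
  Toys: ids {6, 7, 12} → MIN(price)=13

Auto | 14 ; Books | 4 ; Tools | 3 ; Toys | 13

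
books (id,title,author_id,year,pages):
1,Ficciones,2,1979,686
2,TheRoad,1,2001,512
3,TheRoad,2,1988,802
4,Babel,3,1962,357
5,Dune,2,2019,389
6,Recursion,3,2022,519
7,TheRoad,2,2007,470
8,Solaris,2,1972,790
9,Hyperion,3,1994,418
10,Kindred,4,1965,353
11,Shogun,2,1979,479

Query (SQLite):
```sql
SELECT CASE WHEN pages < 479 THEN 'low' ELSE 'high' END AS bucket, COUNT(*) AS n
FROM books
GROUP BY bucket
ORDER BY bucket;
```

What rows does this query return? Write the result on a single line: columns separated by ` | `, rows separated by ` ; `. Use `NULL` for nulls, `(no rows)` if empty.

Bucket rows by pages < 479 → 'low' else 'high'; count each bucket.

high | 6 ; low | 5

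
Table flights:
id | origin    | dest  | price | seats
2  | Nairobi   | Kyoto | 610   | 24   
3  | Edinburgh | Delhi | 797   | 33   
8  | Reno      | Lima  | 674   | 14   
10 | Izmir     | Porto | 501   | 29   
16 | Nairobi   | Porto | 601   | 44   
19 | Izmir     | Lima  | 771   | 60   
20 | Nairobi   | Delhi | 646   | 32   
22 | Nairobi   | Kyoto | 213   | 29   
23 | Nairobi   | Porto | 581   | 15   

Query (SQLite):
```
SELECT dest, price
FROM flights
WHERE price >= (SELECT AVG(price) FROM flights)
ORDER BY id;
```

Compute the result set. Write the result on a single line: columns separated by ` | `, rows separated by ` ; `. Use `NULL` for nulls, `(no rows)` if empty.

Kyoto | 610 ; Delhi | 797 ; Lima | 674 ; Porto | 601 ; Lima | 771 ; Delhi | 646

Scalar subquery: AVG(price) over all flights rows = 599.333333 (≈; comparison uses full precision).
Keep rows where price >= that value.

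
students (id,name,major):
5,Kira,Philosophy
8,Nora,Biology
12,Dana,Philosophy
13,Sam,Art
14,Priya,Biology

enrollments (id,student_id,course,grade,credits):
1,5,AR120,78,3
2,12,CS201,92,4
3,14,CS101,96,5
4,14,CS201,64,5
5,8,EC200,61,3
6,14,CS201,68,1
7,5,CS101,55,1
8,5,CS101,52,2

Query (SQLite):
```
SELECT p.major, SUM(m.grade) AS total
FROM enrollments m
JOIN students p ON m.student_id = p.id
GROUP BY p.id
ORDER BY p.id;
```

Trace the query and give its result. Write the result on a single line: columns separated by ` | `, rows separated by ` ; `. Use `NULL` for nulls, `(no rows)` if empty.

Philosophy | 185 ; Biology | 61 ; Philosophy | 92 ; Biology | 228

Join each enrollments row to its students via student_id.
Group joined rows by students.id; compute SUM(m.grade) per group.
  5: ids {1, 7, 8} → SUM(m.grade)=185
  8: ids {5} → SUM(m.grade)=61
  12: ids {2} → SUM(m.grade)=92
  14: ids {3, 4, 6} → SUM(m.grade)=228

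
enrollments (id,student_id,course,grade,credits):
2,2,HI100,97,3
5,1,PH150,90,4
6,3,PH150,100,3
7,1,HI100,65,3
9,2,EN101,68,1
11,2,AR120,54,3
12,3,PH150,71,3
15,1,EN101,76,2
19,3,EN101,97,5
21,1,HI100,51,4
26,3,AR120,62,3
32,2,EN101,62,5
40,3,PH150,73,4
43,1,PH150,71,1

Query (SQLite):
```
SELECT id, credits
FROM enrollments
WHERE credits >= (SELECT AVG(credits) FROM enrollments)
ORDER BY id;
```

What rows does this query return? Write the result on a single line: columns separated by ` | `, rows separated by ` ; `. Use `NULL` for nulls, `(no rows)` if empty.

Scalar subquery: AVG(credits) over all enrollments rows = 3.142857 (≈; comparison uses full precision).
Keep rows where credits >= that value.

5 | 4 ; 19 | 5 ; 21 | 4 ; 32 | 5 ; 40 | 4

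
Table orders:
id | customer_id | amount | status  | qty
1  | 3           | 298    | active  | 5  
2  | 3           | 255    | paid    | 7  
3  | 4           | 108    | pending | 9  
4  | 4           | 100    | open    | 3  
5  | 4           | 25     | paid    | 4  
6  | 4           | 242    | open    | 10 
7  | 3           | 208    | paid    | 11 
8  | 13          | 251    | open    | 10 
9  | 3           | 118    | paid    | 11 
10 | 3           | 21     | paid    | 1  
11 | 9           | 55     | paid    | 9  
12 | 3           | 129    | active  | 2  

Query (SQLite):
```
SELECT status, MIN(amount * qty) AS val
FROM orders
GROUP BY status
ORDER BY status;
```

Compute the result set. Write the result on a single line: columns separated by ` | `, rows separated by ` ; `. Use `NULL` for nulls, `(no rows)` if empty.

active | 258 ; open | 300 ; paid | 21 ; pending | 972

For each row compute amount * qty.
Group by status; take MIN of the expression per group.
  active: ids {1, 12} → MIN(amount * qty)=258
  open: ids {4, 6, 8} → MIN(amount * qty)=300
  paid: ids {2, 5, 7, 9, 10, 11} → MIN(amount * qty)=21
  pending: ids {3} → MIN(amount * qty)=972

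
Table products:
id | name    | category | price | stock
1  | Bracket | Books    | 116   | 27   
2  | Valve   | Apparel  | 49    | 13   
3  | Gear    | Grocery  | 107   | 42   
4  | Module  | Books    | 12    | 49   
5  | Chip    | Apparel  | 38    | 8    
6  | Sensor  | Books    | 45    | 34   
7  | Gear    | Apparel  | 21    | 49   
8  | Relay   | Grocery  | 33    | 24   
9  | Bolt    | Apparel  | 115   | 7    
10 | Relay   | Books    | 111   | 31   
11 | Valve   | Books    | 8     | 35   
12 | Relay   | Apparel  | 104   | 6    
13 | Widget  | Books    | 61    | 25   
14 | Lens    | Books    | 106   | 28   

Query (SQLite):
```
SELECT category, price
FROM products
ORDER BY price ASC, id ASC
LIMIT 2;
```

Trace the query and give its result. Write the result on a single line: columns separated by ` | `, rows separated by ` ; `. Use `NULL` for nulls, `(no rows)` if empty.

Books | 8 ; Books | 12

Sort by price asc, tiebreak id asc: (8, id=11), (12, id=4), (21, id=7), (33, id=8), (38, id=5) …. Take first 2.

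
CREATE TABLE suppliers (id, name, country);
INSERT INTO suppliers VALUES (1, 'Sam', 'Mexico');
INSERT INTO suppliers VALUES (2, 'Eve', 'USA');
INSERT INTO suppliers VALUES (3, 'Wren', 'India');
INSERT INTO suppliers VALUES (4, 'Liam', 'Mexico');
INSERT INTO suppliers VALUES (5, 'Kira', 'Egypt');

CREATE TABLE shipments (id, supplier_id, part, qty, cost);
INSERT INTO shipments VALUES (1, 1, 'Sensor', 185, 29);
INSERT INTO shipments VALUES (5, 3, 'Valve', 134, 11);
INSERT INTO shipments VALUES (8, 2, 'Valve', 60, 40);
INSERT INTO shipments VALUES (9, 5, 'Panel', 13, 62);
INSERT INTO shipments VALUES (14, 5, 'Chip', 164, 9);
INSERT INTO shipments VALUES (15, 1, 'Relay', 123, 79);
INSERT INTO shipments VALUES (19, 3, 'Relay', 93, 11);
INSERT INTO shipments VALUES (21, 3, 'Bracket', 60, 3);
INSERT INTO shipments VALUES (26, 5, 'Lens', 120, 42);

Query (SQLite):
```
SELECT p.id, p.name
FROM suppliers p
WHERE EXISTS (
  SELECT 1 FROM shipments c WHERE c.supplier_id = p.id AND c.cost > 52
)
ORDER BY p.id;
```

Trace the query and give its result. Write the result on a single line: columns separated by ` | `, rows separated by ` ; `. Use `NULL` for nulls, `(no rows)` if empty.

For each suppliers row, check whether any shipments with matching supplier_id has cost > 52.
Keep rows where that is true.

1 | Sam ; 5 | Kira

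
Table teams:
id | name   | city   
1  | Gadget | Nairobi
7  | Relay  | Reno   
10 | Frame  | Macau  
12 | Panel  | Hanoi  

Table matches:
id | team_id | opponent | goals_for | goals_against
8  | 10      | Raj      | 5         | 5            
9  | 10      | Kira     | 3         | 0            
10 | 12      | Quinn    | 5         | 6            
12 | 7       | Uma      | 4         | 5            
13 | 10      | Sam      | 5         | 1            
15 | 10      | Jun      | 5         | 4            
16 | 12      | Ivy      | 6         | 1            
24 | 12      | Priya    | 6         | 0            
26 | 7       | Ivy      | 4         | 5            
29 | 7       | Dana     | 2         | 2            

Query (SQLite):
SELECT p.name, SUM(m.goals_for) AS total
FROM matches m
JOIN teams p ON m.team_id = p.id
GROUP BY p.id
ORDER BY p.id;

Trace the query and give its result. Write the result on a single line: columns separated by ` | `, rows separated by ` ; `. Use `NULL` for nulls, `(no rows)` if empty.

Relay | 10 ; Frame | 18 ; Panel | 17

Join each matches row to its teams via team_id.
Group joined rows by teams.id; compute SUM(m.goals_for) per group.
  7: ids {12, 26, 29} → SUM(m.goals_for)=10
  10: ids {8, 9, 13, 15} → SUM(m.goals_for)=18
  12: ids {10, 16, 24} → SUM(m.goals_for)=17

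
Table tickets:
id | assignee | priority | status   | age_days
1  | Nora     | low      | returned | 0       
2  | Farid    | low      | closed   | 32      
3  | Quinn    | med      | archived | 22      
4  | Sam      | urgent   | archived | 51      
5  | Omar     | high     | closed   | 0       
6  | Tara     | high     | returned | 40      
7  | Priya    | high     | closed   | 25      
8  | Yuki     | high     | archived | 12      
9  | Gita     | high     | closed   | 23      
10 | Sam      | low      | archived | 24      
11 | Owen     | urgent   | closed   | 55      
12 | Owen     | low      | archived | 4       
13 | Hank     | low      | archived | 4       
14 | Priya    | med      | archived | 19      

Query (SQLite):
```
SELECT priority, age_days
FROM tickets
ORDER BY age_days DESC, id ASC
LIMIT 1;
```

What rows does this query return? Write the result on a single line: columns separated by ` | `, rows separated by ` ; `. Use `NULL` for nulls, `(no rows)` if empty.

urgent | 55

Sort by age_days desc, tiebreak id asc: (55, id=11), (51, id=4), (40, id=6), (32, id=2) …. Take first 1.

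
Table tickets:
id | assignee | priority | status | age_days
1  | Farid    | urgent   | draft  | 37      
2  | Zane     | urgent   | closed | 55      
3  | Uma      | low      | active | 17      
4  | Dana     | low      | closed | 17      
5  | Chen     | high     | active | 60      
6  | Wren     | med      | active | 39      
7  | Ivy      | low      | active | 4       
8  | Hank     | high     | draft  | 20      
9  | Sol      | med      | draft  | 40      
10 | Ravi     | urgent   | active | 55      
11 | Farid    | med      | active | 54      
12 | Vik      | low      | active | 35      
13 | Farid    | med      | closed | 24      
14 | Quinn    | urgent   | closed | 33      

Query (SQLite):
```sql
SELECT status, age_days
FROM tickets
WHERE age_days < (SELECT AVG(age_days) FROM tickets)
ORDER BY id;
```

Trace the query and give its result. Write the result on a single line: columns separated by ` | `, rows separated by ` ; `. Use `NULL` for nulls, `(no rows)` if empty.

Scalar subquery: AVG(age_days) over all tickets rows = 35.0.
Keep rows where age_days < that value.

active | 17 ; closed | 17 ; active | 4 ; draft | 20 ; closed | 24 ; closed | 33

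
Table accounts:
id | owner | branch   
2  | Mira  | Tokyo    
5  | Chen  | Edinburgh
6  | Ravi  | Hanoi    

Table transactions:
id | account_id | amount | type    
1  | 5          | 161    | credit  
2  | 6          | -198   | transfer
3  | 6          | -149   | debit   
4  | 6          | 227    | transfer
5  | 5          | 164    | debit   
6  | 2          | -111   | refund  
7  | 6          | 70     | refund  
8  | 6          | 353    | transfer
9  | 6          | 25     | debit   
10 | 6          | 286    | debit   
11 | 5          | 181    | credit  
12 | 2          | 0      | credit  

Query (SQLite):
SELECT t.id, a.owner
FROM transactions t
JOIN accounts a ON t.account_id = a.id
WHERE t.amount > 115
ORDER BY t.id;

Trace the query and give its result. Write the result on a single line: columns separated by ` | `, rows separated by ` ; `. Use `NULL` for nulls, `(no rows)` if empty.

Each transactions row matches the accounts row where account_id = accounts.id.
Then keep rows with t.amount > 115.

1 | Chen ; 4 | Ravi ; 5 | Chen ; 8 | Ravi ; 10 | Ravi ; 11 | Chen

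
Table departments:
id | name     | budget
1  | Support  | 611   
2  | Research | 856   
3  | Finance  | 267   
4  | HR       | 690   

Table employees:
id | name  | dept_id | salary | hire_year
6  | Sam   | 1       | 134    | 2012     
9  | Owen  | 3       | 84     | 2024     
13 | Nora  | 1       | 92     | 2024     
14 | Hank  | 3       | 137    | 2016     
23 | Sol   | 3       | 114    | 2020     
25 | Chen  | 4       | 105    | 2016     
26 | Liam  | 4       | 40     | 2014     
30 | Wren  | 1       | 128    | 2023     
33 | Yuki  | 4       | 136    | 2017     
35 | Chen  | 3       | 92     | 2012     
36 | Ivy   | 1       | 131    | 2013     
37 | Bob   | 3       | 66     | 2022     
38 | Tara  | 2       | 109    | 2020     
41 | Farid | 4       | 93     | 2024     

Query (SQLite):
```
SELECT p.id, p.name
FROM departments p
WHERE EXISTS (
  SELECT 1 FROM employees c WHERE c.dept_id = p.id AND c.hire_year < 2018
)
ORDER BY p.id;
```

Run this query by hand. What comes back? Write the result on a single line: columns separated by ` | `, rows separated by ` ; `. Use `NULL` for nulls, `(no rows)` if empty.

1 | Support ; 3 | Finance ; 4 | HR

For each departments row, check whether any employees with matching dept_id has hire_year < 2018.
Keep rows where that is true.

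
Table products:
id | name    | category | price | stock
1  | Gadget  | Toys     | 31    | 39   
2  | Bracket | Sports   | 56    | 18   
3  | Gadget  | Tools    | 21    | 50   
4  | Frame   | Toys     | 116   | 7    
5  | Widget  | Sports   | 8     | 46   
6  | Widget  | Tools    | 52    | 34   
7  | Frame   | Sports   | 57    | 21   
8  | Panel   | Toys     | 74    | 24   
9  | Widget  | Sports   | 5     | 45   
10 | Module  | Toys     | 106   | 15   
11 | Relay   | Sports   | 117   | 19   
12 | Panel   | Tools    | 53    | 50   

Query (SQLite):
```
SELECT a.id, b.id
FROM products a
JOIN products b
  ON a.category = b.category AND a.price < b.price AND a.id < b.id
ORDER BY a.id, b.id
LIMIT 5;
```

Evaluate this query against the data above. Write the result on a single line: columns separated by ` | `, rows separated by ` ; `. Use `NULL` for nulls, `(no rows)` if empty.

1 | 4 ; 1 | 8 ; 1 | 10 ; 2 | 7 ; 2 | 11

Pairs (a,b) with same category, a.price < b.price, a.id < b.id.
category groups: Sports:{2,5,7,9,11} Tools:{3,6,12} Toys:{1,4,8,10}
Ordered by (a.id, b.id); first 5.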